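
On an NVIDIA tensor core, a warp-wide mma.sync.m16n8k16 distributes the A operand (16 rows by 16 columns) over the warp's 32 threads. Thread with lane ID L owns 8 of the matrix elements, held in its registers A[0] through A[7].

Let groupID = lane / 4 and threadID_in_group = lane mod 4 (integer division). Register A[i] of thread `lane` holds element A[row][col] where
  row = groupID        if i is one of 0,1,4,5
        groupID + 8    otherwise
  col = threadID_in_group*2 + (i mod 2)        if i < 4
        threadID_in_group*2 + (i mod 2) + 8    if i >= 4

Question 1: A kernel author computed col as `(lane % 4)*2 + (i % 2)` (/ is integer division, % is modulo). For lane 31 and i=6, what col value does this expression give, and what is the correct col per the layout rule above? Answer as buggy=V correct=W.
`(lane % 4)*2 + (i % 2)`[31,6]⇒6
31: gr=7,th=3
[6] (7+8,3*2+0+8) = (15,14)
col: 6 vs 14

buggy=6 correct=14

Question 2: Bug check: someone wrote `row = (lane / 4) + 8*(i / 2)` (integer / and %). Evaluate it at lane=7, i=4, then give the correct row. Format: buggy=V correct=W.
buggy=17 correct=1

`(lane / 4) + 8*(i / 2)`[7,4]->17
lane 7->7/4=1, 7 mod 4=3
i=4  r:1+0->1  c:2·3+0+8->14
row: 17 vs 1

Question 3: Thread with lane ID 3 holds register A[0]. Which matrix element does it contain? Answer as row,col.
3: gid=0,tid=3
[0] (0+0,3*2+0+0) = (0,6)

0,6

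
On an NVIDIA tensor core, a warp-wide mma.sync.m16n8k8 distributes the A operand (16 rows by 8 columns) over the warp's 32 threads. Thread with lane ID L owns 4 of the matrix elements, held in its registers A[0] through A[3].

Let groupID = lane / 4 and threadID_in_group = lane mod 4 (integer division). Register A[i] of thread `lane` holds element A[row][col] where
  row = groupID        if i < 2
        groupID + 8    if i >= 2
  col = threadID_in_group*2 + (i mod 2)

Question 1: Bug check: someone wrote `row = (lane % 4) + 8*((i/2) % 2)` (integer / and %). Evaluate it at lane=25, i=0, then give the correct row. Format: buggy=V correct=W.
buggy=1 correct=6

`(lane % 4) + 8*((i/2) % 2)`[25,0]->1
lane 25->25/4=6, 25 mod 4=1
i=0  r:6+0->6  c:2·1+0->2
row: 1 vs 6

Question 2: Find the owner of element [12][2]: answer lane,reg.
r=12→G=4,rhi=1  c=2→T=1,p=0
L=4*4+1=17  i=1*2+0=2

17,2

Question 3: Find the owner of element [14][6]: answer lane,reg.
r:14=>grp=6,rB=1  c:6=>tig=3,lo=0
L=6*4+3=27  i=1*2+0=2

27,2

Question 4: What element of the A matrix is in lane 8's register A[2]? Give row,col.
10,0

8: g=2,t=0
[2] (2+8,0*2+0) = (10,0)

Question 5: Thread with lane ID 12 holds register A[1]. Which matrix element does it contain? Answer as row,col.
3,1

L=12=>grp=12>>2=3, tig=12&3=0
[1]=>row 3+0=3  col 0·2+1=1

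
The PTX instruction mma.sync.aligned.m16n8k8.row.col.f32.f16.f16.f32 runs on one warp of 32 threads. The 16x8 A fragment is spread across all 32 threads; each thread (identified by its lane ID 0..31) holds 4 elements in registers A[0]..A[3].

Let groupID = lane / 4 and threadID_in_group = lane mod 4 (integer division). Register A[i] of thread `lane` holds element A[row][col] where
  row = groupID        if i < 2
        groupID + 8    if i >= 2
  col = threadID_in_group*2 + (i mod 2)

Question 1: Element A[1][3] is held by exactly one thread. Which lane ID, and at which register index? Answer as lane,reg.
5,1

r=1->g=1,rb=0  c=3->t=1,b0=1
L=1*4+1=5  i=0*2+1=1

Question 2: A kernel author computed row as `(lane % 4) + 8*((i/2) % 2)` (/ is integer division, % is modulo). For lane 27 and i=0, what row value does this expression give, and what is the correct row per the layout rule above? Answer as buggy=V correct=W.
`(lane % 4) + 8*((i/2) % 2)`[27,0]⇒3
L=27⇒gr=27>>2=6, th=27&3=3
[0]⇒row 6+0=6  col 3·2+0=6
row: 3 vs 6

buggy=3 correct=6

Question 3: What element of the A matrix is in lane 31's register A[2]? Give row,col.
lane 31: gid=7 (31/4), tid=3 (31%4)
i=2: r=7+8=15, c=3*2+0=6

15,6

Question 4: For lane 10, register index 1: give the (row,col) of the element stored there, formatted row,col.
2,5

lane 10: grp=2 (10/4), tig=2 (10%4)
i=1: r=2+0=2, c=2*2+1=5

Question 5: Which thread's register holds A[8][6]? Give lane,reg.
3,2

r=8→G=0,rhi=1  c=6→T=3,p=0
L=0*4+3=3  i=1*2+0=2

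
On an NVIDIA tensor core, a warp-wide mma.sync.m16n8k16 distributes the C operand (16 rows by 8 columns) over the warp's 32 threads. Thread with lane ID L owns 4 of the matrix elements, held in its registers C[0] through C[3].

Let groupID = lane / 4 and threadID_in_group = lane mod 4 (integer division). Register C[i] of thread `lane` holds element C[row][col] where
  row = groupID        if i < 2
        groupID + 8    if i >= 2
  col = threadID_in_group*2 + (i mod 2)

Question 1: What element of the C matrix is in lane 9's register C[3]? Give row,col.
10,3

9: grp=2,tig=1
[3] (2+8,1*2+1) = (10,3)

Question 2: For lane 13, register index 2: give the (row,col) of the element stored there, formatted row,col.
lane 13: gid=3 (13/4), tid=1 (13%4)
i=2: r=3+8=11, c=1*2+0=2

11,2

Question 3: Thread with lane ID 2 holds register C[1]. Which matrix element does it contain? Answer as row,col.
2: gid=0,tid=2
[1] (0+0,2*2+1) = (0,5)

0,5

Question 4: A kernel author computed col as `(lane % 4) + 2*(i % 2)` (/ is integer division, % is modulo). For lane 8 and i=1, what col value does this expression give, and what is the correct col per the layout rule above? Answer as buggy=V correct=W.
`(lane % 4) + 2*(i % 2)`[8,1]→2
lane 8→8/4=2, 8 mod 4=0
i=1  r:2+0→2  c:2·0+1→1
col: 2 vs 1

buggy=2 correct=1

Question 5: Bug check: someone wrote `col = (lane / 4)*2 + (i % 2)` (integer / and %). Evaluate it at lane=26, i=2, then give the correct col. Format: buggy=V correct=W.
`(lane / 4)*2 + (i % 2)`[26,2]→12
L=26→G=26>>2=6, T=26&3=2
[2]→row 6+8=14  col 2·2+0=4
col: 12 vs 4

buggy=12 correct=4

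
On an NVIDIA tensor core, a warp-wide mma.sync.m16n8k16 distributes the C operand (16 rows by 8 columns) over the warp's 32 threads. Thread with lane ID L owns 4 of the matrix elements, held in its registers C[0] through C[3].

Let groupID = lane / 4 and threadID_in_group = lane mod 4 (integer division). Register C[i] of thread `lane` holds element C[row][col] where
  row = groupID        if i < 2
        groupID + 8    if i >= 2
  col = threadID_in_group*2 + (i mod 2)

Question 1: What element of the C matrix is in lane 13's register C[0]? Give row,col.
3,2

L=13->g=13>>2=3, t=13&3=1
[0]->row 3+0=3  col 1·2+0=2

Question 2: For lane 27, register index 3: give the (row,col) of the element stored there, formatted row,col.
L=27=>grp=27>>2=6, tig=27&3=3
[3]=>row 6+8=14  col 3·2+1=7

14,7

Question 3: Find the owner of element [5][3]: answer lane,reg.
r=5⇒gr=5,Rb=0  c=3⇒th=1,odd=1
L=5*4+1=21  i=0*2+1=1

21,1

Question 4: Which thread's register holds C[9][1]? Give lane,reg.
r: 9->gid=1,r8=1  c: 1->tid=0,i&1=1
L=1*4+0=4  i=1*2+1=3

4,3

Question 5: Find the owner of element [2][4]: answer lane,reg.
r:2=>grp=2,rB=0  c:4=>tig=2,lo=0
L=2*4+2=10  i=0*2+0=0

10,0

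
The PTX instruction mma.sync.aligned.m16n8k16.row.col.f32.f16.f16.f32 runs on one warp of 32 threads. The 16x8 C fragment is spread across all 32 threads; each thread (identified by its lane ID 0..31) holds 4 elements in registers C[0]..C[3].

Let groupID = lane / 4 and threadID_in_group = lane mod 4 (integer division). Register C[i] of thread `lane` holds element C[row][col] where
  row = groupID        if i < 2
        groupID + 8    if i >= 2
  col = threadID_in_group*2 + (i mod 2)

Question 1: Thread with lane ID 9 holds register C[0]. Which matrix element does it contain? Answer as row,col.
9: gid=2,tid=1
[0] (2+0,1*2+0) = (2,2)

2,2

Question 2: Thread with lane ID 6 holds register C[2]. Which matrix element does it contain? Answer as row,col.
lane 6->6/4=1, 6 mod 4=2
i=2  r:1+8->9  c:2·2+0->4

9,4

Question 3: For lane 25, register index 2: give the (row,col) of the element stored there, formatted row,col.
14,2

lane 25=>25/4=6, 25 mod 4=1
i=2  r:6+8=>14  c:2·1+0=>2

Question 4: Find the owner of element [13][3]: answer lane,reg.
21,3

r=13⇒gr=5,Rb=1  c=3⇒th=1,odd=1
L=5*4+1=21  i=1*2+1=3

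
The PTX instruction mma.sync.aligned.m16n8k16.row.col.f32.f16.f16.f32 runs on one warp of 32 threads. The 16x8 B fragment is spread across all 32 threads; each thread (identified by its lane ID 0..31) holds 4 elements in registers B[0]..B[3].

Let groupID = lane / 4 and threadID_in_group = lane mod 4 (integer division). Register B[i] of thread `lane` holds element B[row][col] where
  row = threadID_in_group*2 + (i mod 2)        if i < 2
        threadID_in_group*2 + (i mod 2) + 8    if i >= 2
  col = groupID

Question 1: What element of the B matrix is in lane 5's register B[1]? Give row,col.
L=5->g=5>>2=1, t=5&3=1
[1]->row 1·2+1+0=3  col g=1

3,1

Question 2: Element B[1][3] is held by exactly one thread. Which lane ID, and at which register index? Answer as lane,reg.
12,1

c=3->g=3  r=1->rb=0,t=0,b0=1
L=3*4+0=12  i=0*2+1=1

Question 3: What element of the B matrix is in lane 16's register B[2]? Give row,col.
8,4

16: gr=4,th=0
[2] (0*2+0+8,4) = (8,4)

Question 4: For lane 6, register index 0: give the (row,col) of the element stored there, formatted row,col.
4,1

lane 6->6/4=1, 6 mod 4=2
i=0  r:2·2+0+0->4  c:1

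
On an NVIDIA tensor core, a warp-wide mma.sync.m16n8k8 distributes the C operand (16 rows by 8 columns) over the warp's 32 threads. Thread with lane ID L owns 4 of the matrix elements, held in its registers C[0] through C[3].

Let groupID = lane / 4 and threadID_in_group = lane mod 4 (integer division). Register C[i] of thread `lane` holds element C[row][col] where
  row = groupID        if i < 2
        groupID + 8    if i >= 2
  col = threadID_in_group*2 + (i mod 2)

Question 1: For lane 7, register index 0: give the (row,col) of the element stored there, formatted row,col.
1,6

L=7→G=7>>2=1, T=7&3=3
[0]→row 1+0=1  col 3·2+0=6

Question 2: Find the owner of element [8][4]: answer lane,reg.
r=8→G=0,rhi=1  c=4→T=2,p=0
L=0*4+2=2  i=1*2+0=2

2,2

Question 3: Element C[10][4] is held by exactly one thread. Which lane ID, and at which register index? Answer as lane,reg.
10,2

r:10=>grp=2,rB=1  c:4=>tig=2,lo=0
L=2*4+2=10  i=1*2+0=2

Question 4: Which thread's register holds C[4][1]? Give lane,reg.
r=4⇒gr=4,Rb=0  c=1⇒th=0,odd=1
L=4*4+0=16  i=0*2+1=1

16,1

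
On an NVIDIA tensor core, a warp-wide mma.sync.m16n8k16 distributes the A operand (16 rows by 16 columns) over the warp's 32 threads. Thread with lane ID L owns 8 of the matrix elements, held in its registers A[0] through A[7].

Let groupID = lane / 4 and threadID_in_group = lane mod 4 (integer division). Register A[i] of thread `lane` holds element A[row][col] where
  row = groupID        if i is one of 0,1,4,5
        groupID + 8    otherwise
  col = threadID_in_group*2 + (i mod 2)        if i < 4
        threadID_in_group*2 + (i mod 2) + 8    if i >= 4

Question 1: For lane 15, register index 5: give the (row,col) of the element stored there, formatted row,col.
3,15

L=15⇒gr=15>>2=3, th=15&3=3
[5]⇒row 3+0=3  col 3·2+1+8=15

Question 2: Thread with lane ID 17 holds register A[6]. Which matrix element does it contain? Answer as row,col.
L=17→G=17>>2=4, T=17&3=1
[6]→row 4+8=12  col 1·2+0+8=10

12,10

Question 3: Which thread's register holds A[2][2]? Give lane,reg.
r:2=>grp=2,rB=0  c:2=>cB=0,tig=1,lo=0
L=2*4+1=9  i=0*4+0*2+0=0

9,0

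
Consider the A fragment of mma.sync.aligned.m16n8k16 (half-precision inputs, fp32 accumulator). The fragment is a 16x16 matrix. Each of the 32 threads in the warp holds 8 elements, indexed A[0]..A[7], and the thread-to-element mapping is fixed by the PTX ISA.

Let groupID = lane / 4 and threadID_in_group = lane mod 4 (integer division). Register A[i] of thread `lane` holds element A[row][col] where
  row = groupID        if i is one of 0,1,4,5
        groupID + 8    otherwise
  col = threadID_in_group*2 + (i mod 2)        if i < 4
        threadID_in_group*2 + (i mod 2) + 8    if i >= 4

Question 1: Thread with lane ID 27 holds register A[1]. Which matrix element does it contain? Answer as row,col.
6,7

lane 27→27/4=6, 27 mod 4=3
i=1  r:6+0→6  c:2·3+1+0→7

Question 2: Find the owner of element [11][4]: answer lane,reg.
r=11⇒gr=3,Rb=1  c=4⇒Cb=0,th=2,odd=0
L=3*4+2=14  i=0*4+1*2+0=2

14,2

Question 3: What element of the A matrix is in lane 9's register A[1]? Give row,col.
2,3

lane 9: gid=2 (9/4), tid=1 (9%4)
i=1: r=2+0=2, c=1*2+1+0=3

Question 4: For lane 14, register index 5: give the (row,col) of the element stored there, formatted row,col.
lane 14->14/4=3, 14 mod 4=2
i=5  r:3+0->3  c:2·2+1+8->13

3,13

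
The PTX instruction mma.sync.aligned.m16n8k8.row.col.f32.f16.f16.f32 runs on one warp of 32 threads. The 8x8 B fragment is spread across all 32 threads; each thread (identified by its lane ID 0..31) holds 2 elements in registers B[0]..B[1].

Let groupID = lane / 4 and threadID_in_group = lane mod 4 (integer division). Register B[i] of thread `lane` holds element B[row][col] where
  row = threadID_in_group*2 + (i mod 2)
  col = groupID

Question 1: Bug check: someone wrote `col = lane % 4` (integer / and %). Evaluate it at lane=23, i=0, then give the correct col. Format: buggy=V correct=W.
buggy=3 correct=5

`lane % 4`[23,0]->3
L=23->g=23>>2=5, t=23&3=3
[0]->row 3·2+0=6  col g=5
col: 3 vs 5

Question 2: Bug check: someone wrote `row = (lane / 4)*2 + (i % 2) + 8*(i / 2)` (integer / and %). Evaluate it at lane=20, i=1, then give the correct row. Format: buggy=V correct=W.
buggy=11 correct=1

`(lane / 4)*2 + (i % 2) + 8*(i / 2)`[20,1]⇒11
20: gr=5,th=0
[1] (0*2+1,5) = (1,5)
row: 11 vs 1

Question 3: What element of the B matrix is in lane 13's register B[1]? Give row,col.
3,3

lane 13→13/4=3, 13 mod 4=1
i=1  r:2·1+1→3  c:3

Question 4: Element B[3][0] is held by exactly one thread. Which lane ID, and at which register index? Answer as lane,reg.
1,1

c: 0->gid=0  r: 3->tid=1,i&1=1
L=0*4+1=1  i=1=1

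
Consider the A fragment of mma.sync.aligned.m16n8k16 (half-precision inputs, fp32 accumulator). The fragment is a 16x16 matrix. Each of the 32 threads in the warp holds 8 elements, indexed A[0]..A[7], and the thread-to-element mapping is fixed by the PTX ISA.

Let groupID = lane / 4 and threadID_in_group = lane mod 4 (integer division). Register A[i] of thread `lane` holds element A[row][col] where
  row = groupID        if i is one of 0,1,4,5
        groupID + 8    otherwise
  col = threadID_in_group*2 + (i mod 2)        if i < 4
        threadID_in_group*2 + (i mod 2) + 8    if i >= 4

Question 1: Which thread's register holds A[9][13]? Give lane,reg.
6,7

r=9→G=1,rhi=1  c=13→chi=1,T=2,p=1
L=1*4+2=6  i=1*4+1*2+1=7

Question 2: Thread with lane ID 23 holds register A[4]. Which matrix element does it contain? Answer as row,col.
5,14

L=23→G=23>>2=5, T=23&3=3
[4]→row 5+0=5  col 3·2+0+8=14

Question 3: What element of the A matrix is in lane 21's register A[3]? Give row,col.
13,3

L=21=>grp=21>>2=5, tig=21&3=1
[3]=>row 5+8=13  col 1·2+1+0=3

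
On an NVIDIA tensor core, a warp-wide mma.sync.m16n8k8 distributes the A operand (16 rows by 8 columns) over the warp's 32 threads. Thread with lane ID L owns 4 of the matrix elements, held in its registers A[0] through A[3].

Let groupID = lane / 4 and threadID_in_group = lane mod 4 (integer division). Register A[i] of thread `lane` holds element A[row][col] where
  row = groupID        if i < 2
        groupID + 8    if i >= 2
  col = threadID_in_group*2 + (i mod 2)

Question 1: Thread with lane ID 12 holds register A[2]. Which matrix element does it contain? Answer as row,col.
11,0

lane 12=>12/4=3, 12 mod 4=0
i=2  r:3+8=>11  c:2·0+0=>0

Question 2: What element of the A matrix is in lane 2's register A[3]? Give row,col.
8,5

L=2->gid=2>>2=0, tid=2&3=2
[3]->row 0+8=8  col 2·2+1=5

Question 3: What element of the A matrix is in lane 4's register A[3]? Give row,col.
9,1

L=4⇒gr=4>>2=1, th=4&3=0
[3]⇒row 1+8=9  col 0·2+1=1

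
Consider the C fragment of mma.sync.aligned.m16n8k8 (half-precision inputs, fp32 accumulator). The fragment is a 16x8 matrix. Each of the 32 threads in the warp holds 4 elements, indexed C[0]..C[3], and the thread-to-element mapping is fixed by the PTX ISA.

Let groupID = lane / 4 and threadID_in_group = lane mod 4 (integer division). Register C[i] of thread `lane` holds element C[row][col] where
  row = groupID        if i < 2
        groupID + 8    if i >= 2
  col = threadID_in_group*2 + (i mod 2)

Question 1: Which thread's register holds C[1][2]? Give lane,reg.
r:1=>grp=1,rB=0  c:2=>tig=1,lo=0
L=1*4+1=5  i=0*2+0=0

5,0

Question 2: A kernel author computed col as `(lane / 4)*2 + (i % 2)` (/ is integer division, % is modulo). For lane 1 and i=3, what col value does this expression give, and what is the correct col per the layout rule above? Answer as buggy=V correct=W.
`(lane / 4)*2 + (i % 2)`[1,3]=>1
lane 1=>1/4=0, 1 mod 4=1
i=3  r:0+8=>8  c:2·1+1=>3
col: 1 vs 3

buggy=1 correct=3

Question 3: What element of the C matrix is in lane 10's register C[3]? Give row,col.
lane 10→10/4=2, 10 mod 4=2
i=3  r:2+8→10  c:2·2+1→5

10,5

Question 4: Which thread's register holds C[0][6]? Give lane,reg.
r:0=>grp=0,rB=0  c:6=>tig=3,lo=0
L=0*4+3=3  i=0*2+0=0

3,0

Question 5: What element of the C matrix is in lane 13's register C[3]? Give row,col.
L=13->g=13>>2=3, t=13&3=1
[3]->row 3+8=11  col 1·2+1=3

11,3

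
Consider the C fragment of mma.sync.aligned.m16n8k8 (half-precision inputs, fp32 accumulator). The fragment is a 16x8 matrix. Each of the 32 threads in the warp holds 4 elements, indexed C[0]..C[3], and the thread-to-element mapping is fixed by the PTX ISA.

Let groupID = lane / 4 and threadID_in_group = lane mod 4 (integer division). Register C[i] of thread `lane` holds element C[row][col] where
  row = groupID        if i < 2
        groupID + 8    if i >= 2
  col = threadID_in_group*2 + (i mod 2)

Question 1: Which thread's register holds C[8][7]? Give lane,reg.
r=8⇒gr=0,Rb=1  c=7⇒th=3,odd=1
L=0*4+3=3  i=1*2+1=3

3,3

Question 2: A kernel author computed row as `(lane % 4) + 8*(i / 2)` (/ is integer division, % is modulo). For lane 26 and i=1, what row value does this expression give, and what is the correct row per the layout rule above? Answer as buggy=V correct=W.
buggy=2 correct=6

`(lane % 4) + 8*(i / 2)`[26,1]→2
L=26→G=26>>2=6, T=26&3=2
[1]→row 6+0=6  col 2·2+1=5
row: 2 vs 6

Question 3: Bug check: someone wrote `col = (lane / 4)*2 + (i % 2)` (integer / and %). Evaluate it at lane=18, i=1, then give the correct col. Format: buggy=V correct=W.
buggy=9 correct=5

`(lane / 4)*2 + (i % 2)`[18,1]=>9
lane 18: grp=4 (18/4), tig=2 (18%4)
i=1: r=4+0=4, c=2*2+1=5
col: 9 vs 5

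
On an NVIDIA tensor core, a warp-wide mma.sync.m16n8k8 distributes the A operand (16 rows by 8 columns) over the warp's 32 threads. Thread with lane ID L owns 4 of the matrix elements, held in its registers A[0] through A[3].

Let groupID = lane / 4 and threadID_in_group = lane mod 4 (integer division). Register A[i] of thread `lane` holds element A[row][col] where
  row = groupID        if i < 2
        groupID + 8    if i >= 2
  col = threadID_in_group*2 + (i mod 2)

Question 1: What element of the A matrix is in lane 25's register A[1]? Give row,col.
6,3

lane 25: g=6 (25/4), t=1 (25%4)
i=1: r=6+0=6, c=1*2+1=3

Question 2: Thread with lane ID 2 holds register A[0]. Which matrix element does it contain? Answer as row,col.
0,4

2: gr=0,th=2
[0] (0+0,2*2+0) = (0,4)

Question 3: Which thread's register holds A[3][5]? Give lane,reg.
14,1

r: 3->gid=3,r8=0  c: 5->tid=2,i&1=1
L=3*4+2=14  i=0*2+1=1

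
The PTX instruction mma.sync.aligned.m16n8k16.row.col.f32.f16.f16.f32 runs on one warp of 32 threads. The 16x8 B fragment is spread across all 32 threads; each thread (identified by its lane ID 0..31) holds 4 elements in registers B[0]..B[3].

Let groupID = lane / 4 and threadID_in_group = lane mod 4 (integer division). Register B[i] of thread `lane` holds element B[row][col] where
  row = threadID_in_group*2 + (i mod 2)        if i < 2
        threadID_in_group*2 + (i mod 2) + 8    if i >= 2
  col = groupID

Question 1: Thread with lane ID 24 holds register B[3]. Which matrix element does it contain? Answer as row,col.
L=24->gid=24>>2=6, tid=24&3=0
[3]->row 0·2+1+8=9  col gid=6

9,6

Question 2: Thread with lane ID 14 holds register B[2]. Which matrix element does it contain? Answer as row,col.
12,3

L=14→G=14>>2=3, T=14&3=2
[2]→row 2·2+0+8=12  col G=3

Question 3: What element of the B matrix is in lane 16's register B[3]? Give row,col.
9,4

lane 16: gr=4 (16/4), th=0 (16%4)
i=3: r=0*2+1+8=9, c=gr=4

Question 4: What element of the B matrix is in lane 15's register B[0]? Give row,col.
lane 15⇒15/4=3, 15 mod 4=3
i=0  r:2·3+0+0⇒6  c:3

6,3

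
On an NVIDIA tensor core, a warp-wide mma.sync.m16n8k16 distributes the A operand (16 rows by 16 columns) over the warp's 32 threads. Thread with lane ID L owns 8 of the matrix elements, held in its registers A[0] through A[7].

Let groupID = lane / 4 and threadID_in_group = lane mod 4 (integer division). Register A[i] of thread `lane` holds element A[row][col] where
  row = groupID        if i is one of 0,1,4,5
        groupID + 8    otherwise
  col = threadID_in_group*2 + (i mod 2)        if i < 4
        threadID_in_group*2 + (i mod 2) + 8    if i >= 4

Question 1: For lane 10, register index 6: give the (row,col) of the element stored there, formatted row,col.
10,12

lane 10: gid=2 (10/4), tid=2 (10%4)
i=6: r=2+8=10, c=2*2+0+8=12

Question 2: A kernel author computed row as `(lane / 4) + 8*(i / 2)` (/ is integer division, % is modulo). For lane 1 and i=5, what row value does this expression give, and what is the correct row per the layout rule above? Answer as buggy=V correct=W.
buggy=16 correct=0

`(lane / 4) + 8*(i / 2)`[1,5]→16
lane 1→1/4=0, 1 mod 4=1
i=5  r:0+0→0  c:2·1+1+8→11
row: 16 vs 0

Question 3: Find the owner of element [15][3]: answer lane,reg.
29,3

r=15->g=7,rb=1  c=3->cb=0,t=1,b0=1
L=7*4+1=29  i=0*4+1*2+1=3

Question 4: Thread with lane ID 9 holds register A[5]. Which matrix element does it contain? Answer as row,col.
2,11

lane 9: G=2 (9/4), T=1 (9%4)
i=5: r=2+0=2, c=1*2+1+8=11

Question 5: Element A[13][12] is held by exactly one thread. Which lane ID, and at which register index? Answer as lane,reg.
22,6

r=13⇒gr=5,Rb=1  c=12⇒Cb=1,th=2,odd=0
L=5*4+2=22  i=1*4+1*2+0=6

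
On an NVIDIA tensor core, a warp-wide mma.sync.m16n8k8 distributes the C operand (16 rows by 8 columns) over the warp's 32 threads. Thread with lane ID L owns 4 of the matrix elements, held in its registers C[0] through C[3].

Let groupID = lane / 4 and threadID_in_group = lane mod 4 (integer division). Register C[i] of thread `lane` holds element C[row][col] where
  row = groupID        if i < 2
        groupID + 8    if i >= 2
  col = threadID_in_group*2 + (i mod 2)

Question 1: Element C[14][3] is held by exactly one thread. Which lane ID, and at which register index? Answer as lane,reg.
25,3

r=14→G=6,rhi=1  c=3→T=1,p=1
L=6*4+1=25  i=1*2+1=3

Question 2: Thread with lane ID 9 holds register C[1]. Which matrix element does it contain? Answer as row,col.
L=9=>grp=9>>2=2, tig=9&3=1
[1]=>row 2+0=2  col 1·2+1=3

2,3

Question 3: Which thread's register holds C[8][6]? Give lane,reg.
3,2

r=8->g=0,rb=1  c=6->t=3,b0=0
L=0*4+3=3  i=1*2+0=2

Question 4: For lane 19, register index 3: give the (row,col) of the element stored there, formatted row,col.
12,7

L=19⇒gr=19>>2=4, th=19&3=3
[3]⇒row 4+8=12  col 3·2+1=7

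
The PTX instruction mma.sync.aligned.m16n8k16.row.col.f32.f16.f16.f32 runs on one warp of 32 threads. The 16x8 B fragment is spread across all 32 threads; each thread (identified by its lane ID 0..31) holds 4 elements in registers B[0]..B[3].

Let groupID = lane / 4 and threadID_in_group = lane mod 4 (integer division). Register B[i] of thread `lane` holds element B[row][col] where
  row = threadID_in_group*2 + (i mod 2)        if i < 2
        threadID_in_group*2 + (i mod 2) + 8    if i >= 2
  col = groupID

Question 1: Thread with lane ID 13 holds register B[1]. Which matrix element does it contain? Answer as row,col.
3,3

lane 13: gid=3 (13/4), tid=1 (13%4)
i=1: r=1*2+1+0=3, c=gid=3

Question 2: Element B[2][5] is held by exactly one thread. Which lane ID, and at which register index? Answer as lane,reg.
c: 5->gid=5  r: 2->r8=0,tid=1,i&1=0
L=5*4+1=21  i=0*2+0=0

21,0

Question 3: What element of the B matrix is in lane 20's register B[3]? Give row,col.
20: gr=5,th=0
[3] (0*2+1+8,5) = (9,5)

9,5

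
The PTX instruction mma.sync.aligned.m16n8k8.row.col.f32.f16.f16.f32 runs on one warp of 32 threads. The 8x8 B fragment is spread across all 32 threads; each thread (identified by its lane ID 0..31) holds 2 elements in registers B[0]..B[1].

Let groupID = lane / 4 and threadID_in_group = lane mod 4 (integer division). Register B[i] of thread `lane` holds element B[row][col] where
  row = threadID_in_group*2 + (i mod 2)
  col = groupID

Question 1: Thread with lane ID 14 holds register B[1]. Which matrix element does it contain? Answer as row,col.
L=14->gid=14>>2=3, tid=14&3=2
[1]->row 2·2+1=5  col gid=3

5,3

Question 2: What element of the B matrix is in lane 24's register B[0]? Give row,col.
lane 24→24/4=6, 24 mod 4=0
i=0  r:2·0+0→0  c:6

0,6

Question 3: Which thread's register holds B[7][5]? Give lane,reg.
c=5->g=5  r=7->t=3,b0=1
L=5*4+3=23  i=1=1

23,1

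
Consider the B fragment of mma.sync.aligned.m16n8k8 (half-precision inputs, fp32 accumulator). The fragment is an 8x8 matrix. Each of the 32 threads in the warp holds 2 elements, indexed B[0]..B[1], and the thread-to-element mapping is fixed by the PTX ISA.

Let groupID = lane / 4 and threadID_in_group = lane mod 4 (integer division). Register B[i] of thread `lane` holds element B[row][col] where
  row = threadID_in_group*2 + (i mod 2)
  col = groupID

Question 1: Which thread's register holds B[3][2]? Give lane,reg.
c: 2->gid=2  r: 3->tid=1,i&1=1
L=2*4+1=9  i=1=1

9,1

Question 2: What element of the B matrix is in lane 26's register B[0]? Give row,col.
4,6

lane 26=>26/4=6, 26 mod 4=2
i=0  r:2·2+0=>4  c:6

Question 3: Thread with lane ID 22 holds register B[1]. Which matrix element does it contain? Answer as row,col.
22: G=5,T=2
[1] (2*2+1,5) = (5,5)

5,5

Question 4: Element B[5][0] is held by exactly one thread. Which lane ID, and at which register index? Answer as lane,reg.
c=0->g=0  r=5->t=2,b0=1
L=0*4+2=2  i=1=1

2,1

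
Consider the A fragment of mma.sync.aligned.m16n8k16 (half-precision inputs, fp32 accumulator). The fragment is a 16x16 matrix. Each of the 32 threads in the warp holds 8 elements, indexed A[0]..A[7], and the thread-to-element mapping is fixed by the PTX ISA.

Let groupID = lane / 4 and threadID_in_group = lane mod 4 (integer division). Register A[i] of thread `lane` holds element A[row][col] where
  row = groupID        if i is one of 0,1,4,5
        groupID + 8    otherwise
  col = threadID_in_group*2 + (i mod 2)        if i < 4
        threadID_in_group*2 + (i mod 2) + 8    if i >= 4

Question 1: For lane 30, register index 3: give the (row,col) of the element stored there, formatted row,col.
15,5

30: G=7,T=2
[3] (7+8,2*2+1+0) = (15,5)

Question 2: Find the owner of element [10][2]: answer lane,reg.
r: 10->gid=2,r8=1  c: 2->c8=0,tid=1,i&1=0
L=2*4+1=9  i=0*4+1*2+0=2

9,2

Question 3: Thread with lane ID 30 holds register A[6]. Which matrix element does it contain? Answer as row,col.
lane 30⇒30/4=7, 30 mod 4=2
i=6  r:7+8⇒15  c:2·2+0+8⇒12

15,12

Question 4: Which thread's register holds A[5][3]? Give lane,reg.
21,1

r=5⇒gr=5,Rb=0  c=3⇒Cb=0,th=1,odd=1
L=5*4+1=21  i=0*4+0*2+1=1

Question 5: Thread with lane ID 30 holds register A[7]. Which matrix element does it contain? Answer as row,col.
15,13

30: g=7,t=2
[7] (7+8,2*2+1+8) = (15,13)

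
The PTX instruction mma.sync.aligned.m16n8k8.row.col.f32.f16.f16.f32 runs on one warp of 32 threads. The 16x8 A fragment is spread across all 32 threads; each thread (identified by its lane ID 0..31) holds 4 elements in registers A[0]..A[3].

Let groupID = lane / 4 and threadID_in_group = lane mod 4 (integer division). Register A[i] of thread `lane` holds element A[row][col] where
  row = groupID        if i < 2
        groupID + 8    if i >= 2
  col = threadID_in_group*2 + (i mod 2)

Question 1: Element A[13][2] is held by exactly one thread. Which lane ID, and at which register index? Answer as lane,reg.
r=13→G=5,rhi=1  c=2→T=1,p=0
L=5*4+1=21  i=1*2+0=2

21,2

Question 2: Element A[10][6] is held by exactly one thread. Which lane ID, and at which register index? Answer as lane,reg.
r=10⇒gr=2,Rb=1  c=6⇒th=3,odd=0
L=2*4+3=11  i=1*2+0=2

11,2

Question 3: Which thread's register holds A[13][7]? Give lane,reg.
23,3

r:13=>grp=5,rB=1  c:7=>tig=3,lo=1
L=5*4+3=23  i=1*2+1=3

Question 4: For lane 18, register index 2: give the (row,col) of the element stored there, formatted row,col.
12,4

L=18→G=18>>2=4, T=18&3=2
[2]→row 4+8=12  col 2·2+0=4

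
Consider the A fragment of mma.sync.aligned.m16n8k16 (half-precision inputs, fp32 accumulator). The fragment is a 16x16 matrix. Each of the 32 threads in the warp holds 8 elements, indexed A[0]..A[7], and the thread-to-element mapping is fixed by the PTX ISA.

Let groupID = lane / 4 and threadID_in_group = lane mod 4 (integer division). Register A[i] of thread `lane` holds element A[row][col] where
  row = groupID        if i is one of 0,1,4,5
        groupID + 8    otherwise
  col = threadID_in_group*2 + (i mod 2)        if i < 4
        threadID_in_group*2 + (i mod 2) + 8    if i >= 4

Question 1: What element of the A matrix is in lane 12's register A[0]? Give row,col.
L=12→G=12>>2=3, T=12&3=0
[0]→row 3+0=3  col 0·2+0+0=0

3,0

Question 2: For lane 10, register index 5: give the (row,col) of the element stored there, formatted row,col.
2,13

lane 10->10/4=2, 10 mod 4=2
i=5  r:2+0->2  c:2·2+1+8->13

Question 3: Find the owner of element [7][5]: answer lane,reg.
30,1

r: 7->gid=7,r8=0  c: 5->c8=0,tid=2,i&1=1
L=7*4+2=30  i=0*4+0*2+1=1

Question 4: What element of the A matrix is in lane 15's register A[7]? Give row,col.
lane 15: g=3 (15/4), t=3 (15%4)
i=7: r=3+8=11, c=3*2+1+8=15

11,15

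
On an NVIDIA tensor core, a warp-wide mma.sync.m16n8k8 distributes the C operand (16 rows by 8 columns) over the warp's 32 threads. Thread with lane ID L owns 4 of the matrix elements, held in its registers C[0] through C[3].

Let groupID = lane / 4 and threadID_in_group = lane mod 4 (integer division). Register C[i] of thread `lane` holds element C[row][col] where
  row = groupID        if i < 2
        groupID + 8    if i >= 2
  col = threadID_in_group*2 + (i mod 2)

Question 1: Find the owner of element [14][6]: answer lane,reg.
27,2

r=14⇒gr=6,Rb=1  c=6⇒th=3,odd=0
L=6*4+3=27  i=1*2+0=2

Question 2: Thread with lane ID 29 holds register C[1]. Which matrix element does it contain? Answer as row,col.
29: grp=7,tig=1
[1] (7+0,1*2+1) = (7,3)

7,3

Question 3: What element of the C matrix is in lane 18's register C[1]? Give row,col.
4,5

lane 18: grp=4 (18/4), tig=2 (18%4)
i=1: r=4+0=4, c=2*2+1=5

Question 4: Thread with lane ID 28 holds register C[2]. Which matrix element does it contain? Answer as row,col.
15,0

L=28⇒gr=28>>2=7, th=28&3=0
[2]⇒row 7+8=15  col 0·2+0=0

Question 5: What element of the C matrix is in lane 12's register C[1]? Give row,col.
3,1

lane 12: grp=3 (12/4), tig=0 (12%4)
i=1: r=3+0=3, c=0*2+1=1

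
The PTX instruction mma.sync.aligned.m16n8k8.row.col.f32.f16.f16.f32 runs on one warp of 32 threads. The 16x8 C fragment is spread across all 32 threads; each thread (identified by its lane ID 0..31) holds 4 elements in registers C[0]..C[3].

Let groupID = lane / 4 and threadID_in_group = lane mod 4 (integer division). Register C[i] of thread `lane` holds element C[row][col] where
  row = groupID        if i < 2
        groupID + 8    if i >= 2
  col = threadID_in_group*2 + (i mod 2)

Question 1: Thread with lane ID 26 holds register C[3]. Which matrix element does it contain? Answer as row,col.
14,5

lane 26: gr=6 (26/4), th=2 (26%4)
i=3: r=6+8=14, c=2*2+1=5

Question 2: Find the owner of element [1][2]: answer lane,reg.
r: 1->gid=1,r8=0  c: 2->tid=1,i&1=0
L=1*4+1=5  i=0*2+0=0

5,0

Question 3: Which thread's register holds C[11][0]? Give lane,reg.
r=11⇒gr=3,Rb=1  c=0⇒th=0,odd=0
L=3*4+0=12  i=1*2+0=2

12,2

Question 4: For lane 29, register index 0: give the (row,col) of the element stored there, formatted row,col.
lane 29: gid=7 (29/4), tid=1 (29%4)
i=0: r=7+0=7, c=1*2+0=2

7,2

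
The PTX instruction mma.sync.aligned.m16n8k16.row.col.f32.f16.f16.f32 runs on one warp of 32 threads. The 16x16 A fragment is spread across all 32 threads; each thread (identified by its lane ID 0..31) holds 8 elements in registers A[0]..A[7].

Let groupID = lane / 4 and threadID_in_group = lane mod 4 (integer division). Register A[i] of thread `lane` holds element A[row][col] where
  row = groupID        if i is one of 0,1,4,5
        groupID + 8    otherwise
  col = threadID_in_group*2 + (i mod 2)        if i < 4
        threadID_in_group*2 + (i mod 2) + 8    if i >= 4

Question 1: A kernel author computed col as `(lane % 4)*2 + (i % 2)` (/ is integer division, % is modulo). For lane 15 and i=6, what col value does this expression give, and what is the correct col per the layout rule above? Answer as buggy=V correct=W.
buggy=6 correct=14

`(lane % 4)*2 + (i % 2)`[15,6]->6
L=15->g=15>>2=3, t=15&3=3
[6]->row 3+8=11  col 3·2+0+8=14
col: 6 vs 14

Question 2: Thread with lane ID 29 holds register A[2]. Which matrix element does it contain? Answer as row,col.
lane 29: gr=7 (29/4), th=1 (29%4)
i=2: r=7+8=15, c=1*2+0+0=2

15,2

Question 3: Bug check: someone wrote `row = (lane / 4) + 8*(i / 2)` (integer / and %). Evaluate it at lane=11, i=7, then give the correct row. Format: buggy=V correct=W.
buggy=26 correct=10

`(lane / 4) + 8*(i / 2)`[11,7]=>26
L=11=>grp=11>>2=2, tig=11&3=3
[7]=>row 2+8=10  col 3·2+1+8=15
row: 26 vs 10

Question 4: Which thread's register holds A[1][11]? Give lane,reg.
r=1->g=1,rb=0  c=11->cb=1,t=1,b0=1
L=1*4+1=5  i=1*4+0*2+1=5

5,5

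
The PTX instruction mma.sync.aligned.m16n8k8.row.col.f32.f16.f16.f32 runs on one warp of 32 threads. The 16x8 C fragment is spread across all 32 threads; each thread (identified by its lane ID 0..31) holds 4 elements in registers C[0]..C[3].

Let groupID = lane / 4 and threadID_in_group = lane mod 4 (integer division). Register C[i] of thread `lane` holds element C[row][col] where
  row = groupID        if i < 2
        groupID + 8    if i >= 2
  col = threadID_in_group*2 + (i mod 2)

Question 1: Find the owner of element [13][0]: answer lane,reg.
20,2

r:13=>grp=5,rB=1  c:0=>tig=0,lo=0
L=5*4+0=20  i=1*2+0=2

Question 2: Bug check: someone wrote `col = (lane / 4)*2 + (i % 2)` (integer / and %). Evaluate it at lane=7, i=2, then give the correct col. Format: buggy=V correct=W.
`(lane / 4)*2 + (i % 2)`[7,2]→2
lane 7: G=1 (7/4), T=3 (7%4)
i=2: r=1+8=9, c=3*2+0=6
col: 2 vs 6

buggy=2 correct=6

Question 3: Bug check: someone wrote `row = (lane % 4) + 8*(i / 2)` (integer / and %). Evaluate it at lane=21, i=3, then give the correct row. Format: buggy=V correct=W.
`(lane % 4) + 8*(i / 2)`[21,3]→9
lane 21: G=5 (21/4), T=1 (21%4)
i=3: r=5+8=13, c=1*2+1=3
row: 9 vs 13

buggy=9 correct=13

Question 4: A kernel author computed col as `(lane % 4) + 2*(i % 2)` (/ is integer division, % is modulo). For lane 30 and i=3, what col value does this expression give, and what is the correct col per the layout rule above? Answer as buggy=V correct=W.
buggy=4 correct=5

`(lane % 4) + 2*(i % 2)`[30,3]→4
30: G=7,T=2
[3] (7+8,2*2+1) = (15,5)
col: 4 vs 5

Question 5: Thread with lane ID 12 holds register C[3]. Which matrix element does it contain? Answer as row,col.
11,1

12: g=3,t=0
[3] (3+8,0*2+1) = (11,1)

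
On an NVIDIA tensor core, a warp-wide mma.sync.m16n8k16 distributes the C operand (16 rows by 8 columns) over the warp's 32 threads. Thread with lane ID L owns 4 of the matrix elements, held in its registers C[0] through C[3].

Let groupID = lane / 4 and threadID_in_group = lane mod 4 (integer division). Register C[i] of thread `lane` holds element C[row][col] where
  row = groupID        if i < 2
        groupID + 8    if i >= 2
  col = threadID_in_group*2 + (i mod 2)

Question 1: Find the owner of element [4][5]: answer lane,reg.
r=4⇒gr=4,Rb=0  c=5⇒th=2,odd=1
L=4*4+2=18  i=0*2+1=1

18,1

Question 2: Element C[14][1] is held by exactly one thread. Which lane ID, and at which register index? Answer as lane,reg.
24,3

r=14⇒gr=6,Rb=1  c=1⇒th=0,odd=1
L=6*4+0=24  i=1*2+1=3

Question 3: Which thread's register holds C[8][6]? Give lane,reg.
r=8⇒gr=0,Rb=1  c=6⇒th=3,odd=0
L=0*4+3=3  i=1*2+0=2

3,2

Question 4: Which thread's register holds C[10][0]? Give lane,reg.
8,2

r=10⇒gr=2,Rb=1  c=0⇒th=0,odd=0
L=2*4+0=8  i=1*2+0=2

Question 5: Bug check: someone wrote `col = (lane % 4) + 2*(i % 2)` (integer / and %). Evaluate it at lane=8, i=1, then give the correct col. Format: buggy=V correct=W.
buggy=2 correct=1

`(lane % 4) + 2*(i % 2)`[8,1]=>2
L=8=>grp=8>>2=2, tig=8&3=0
[1]=>row 2+0=2  col 0·2+1=1
col: 2 vs 1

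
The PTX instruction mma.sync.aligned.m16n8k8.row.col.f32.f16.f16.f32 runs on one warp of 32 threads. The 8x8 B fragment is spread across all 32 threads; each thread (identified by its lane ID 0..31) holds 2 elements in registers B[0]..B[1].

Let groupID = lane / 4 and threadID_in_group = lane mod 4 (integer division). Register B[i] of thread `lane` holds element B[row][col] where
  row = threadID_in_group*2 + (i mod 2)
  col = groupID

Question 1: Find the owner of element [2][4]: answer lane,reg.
c=4⇒gr=4  r=2⇒th=1,odd=0
L=4*4+1=17  i=0=0

17,0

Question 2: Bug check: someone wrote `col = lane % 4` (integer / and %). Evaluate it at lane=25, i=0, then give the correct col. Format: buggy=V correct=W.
buggy=1 correct=6

`lane % 4`[25,0]→1
25: G=6,T=1
[0] (1*2+0,6) = (2,6)
col: 1 vs 6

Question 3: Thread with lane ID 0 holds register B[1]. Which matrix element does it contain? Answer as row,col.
L=0⇒gr=0>>2=0, th=0&3=0
[1]⇒row 0·2+1=1  col gr=0

1,0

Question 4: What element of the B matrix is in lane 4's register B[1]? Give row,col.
1,1

L=4->gid=4>>2=1, tid=4&3=0
[1]->row 0·2+1=1  col gid=1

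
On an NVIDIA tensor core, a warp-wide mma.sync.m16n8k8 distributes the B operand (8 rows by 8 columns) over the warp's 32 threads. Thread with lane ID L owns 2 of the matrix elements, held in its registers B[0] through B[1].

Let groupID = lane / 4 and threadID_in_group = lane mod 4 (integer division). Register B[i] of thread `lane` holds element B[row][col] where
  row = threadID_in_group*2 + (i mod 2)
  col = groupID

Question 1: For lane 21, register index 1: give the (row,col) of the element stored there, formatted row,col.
3,5

21: gid=5,tid=1
[1] (1*2+1,5) = (3,5)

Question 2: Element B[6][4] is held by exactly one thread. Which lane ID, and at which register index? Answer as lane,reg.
19,0

c=4⇒gr=4  r=6⇒th=3,odd=0
L=4*4+3=19  i=0=0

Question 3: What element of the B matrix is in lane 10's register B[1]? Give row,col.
L=10⇒gr=10>>2=2, th=10&3=2
[1]⇒row 2·2+1=5  col gr=2

5,2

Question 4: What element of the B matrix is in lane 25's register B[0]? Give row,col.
2,6

lane 25⇒25/4=6, 25 mod 4=1
i=0  r:2·1+0⇒2  c:6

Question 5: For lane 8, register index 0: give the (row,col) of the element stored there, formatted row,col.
0,2

lane 8=>8/4=2, 8 mod 4=0
i=0  r:2·0+0=>0  c:2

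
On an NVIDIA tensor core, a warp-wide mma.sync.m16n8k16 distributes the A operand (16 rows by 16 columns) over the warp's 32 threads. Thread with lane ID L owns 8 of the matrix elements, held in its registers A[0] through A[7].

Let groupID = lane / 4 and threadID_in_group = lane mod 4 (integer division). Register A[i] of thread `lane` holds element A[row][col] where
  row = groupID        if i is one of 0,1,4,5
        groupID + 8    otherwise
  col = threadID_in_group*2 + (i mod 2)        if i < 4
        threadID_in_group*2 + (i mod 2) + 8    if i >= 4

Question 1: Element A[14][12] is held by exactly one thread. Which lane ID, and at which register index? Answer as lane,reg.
r:14=>grp=6,rB=1  c:12=>cB=1,tig=2,lo=0
L=6*4+2=26  i=1*4+1*2+0=6

26,6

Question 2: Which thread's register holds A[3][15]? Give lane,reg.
r=3⇒gr=3,Rb=0  c=15⇒Cb=1,th=3,odd=1
L=3*4+3=15  i=1*4+0*2+1=5

15,5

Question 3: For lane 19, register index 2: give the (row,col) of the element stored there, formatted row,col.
19: G=4,T=3
[2] (4+8,3*2+0+0) = (12,6)

12,6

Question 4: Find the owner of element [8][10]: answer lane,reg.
1,6

r=8->g=0,rb=1  c=10->cb=1,t=1,b0=0
L=0*4+1=1  i=1*4+1*2+0=6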